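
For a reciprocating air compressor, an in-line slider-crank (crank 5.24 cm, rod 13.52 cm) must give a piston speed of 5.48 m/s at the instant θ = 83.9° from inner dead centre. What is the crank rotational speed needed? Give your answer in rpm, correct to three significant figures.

961

For an in-line slider-crank, |v_piston| = rω|sinθ|·[1 + r cosθ/√(L² − r² sin²θ)].
With r = 0.0524 m, L = 0.1352 m, θ = 83.9°: the bracketed kinematic factor |dx/dθ| = 0.054429 m.
ω = v/|dx/dθ| = 5.48/0.054429 = 100.68 rad/s.
N = 60ω/(2π) = 961.44 rpm.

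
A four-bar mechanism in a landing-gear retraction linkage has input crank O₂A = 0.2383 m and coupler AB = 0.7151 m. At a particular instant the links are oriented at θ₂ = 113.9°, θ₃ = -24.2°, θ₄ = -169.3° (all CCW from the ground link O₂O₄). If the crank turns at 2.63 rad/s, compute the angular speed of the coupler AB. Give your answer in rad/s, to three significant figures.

1.49

ω₂ = 2.63 rad/s
Differentiating the loop-closure r₂e^{iθ₂}+r₃e^{iθ₃}=r₁+r₄e^{iθ₄} gives r₂ω₂e^{iθ₂}+r₃ω₃e^{iθ₃}=r₄ω₄e^{iθ₄}.
Eliminating the other unknown: ω₃ = r₂ω₂ sin(θ₄−θ₂) / [r₃ sin(θ₃−θ₄)].
Numerator sine = +0.97358; denominator sine = +0.57215.
Result = 0.2383·2.63·(+0.97358) / (0.7151·(+0.57215)) = +1.4913 rad/s; magnitude 1.4913 rad/s.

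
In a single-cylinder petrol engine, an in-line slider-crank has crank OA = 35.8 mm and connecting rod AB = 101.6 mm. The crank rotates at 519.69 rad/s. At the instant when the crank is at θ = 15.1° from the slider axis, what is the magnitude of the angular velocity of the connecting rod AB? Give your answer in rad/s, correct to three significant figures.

178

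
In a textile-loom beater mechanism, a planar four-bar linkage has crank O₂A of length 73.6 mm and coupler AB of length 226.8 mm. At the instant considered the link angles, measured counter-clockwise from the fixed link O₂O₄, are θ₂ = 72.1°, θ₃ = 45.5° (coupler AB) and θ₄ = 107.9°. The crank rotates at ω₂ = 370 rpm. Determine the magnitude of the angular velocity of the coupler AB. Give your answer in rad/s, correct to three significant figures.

8.30

ω₂ = 38.75 rad/s (from 370 rpm).
Differentiating the loop-closure r₂e^{iθ₂}+r₃e^{iθ₃}=r₁+r₄e^{iθ₄} gives r₂ω₂e^{iθ₂}+r₃ω₃e^{iθ₃}=r₄ω₄e^{iθ₄}.
Eliminating the other unknown: ω₃ = r₂ω₂ sin(θ₄−θ₂) / [r₃ sin(θ₃−θ₄)].
Numerator sine = +0.58496; denominator sine = -0.88620.
Result = 0.0736·38.75·(+0.58496) / (0.2268·(-0.88620)) = -8.2996 rad/s; magnitude 8.2996 rad/s.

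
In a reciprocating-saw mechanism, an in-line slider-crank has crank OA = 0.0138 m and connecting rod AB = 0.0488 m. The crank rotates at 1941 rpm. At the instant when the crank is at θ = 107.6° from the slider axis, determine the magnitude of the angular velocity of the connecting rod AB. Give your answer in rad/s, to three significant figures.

18.0

ω = 203.3 rad/s (converted from 1941 rpm).
The rod makes angle φ with the slider axis where L sinφ = r sinθ; differentiating, L cosφ·φ̇ = r ω cosθ.
L cosφ = √(L² − r² sin²θ) = 0.046994 m.
|ω_rod| = r ω |cosθ| / √(L² − r² sin²θ) = 0.0138·203.3·0.30237/0.046994 = 18.048 rad/s.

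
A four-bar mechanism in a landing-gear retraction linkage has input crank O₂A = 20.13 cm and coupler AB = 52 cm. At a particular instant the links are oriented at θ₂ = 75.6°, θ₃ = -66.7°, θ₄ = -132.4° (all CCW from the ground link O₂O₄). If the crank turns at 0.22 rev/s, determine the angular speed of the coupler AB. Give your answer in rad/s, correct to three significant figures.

ω₂ = 1.382 rad/s (from 0.22 rev/s).
Differentiating the loop-closure r₂e^{iθ₂}+r₃e^{iθ₃}=r₁+r₄e^{iθ₄} gives r₂ω₂e^{iθ₂}+r₃ω₃e^{iθ₃}=r₄ω₄e^{iθ₄}.
Eliminating the other unknown: ω₃ = r₂ω₂ sin(θ₄−θ₂) / [r₃ sin(θ₃−θ₄)].
Numerator sine = +0.46947; denominator sine = +0.91140.
Result = 0.2013·1.382·(+0.46947) / (0.52·(+0.91140)) = +0.27564 rad/s; magnitude 0.27564 rad/s.

0.276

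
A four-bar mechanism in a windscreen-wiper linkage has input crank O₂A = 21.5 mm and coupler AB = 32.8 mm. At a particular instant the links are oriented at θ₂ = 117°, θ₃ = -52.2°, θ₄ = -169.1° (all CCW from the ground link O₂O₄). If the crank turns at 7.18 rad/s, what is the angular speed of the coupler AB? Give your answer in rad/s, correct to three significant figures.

5.07

ω₂ = 7.18 rad/s
Differentiating the loop-closure r₂e^{iθ₂}+r₃e^{iθ₃}=r₁+r₄e^{iθ₄} gives r₂ω₂e^{iθ₂}+r₃ω₃e^{iθ₃}=r₄ω₄e^{iθ₄}.
Eliminating the other unknown: ω₃ = r₂ω₂ sin(θ₄−θ₂) / [r₃ sin(θ₃−θ₄)].
Numerator sine = +0.96078; denominator sine = +0.89180.
Result = 0.0215·7.18·(+0.96078) / (0.0328·(+0.89180)) = +5.0704 rad/s; magnitude 5.0704 rad/s.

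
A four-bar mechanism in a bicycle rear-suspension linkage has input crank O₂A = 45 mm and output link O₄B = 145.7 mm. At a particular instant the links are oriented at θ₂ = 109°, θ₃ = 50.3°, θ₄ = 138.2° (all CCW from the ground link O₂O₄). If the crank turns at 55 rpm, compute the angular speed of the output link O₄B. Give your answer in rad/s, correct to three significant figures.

1.52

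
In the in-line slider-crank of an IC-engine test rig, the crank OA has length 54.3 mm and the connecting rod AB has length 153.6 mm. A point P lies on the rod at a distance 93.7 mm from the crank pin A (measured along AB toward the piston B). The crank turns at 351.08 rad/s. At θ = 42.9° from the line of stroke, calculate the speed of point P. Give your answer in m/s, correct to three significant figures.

16.0

ω = 351.1 rad/s.  Crank-pin speed |V_A| = rω = 19.064 m/s, perpendicular to OA.
Rod angle: sinφ = −(r/L) sinθ ⇒ φ = -13.925°; ω_rod = −rω cosθ/√(L²−r²sin²θ) = -93.67 rad/s.
V_P = V_A + ω_rod × AP, with AP = 0.0937 m along the rod.
Components: V_Px = −rω sinθ − a·ω_rod·sinφ = -15.089 m/s;  V_Py = rω cosθ + a·ω_rod·cosφ = +5.446 m/s.
|V_P| = √(V_Px² + V_Py²) = 16.042 m/s.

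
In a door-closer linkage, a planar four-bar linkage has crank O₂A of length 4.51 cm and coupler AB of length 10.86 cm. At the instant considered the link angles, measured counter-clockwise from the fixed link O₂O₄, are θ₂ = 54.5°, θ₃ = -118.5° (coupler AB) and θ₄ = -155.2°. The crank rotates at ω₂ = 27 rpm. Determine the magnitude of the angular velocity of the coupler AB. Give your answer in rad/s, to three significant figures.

ω₂ = 2.827 rad/s (from 27 rpm).
Differentiating the loop-closure r₂e^{iθ₂}+r₃e^{iθ₃}=r₁+r₄e^{iθ₄} gives r₂ω₂e^{iθ₂}+r₃ω₃e^{iθ₃}=r₄ω₄e^{iθ₄}.
Eliminating the other unknown: ω₃ = r₂ω₂ sin(θ₄−θ₂) / [r₃ sin(θ₃−θ₄)].
Numerator sine = +0.49546; denominator sine = +0.59763.
Result = 0.0451·2.827·(+0.49546) / (0.1086·(+0.59763)) = +0.97346 rad/s; magnitude 0.97346 rad/s.

0.973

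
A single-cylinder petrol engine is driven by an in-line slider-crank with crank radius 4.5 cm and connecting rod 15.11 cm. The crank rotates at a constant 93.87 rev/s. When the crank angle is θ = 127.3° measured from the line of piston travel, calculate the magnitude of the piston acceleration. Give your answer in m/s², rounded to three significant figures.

10700

ω = 2π·93.9 = 589.8 rad/s
x(θ) = r cosθ + √(L² − r² sin²θ); with ω constant, a = ω²·d²x/dθ².
d²x/dθ² = −r cosθ − r²(cos2θ)/√u − r⁴ sin²2θ/(4u^{3/2}),  u = L² − r² sin²θ = 0.0215498 m².
Substituting r = 0.045 m, L = 0.1511 m, θ = 127.3°: d²x/dθ² = +0.030631 m.
a = ω²·d²x/dθ² = (589.8)²·(+0.030631) = +10656 m/s²;  |a| = 10656 m/s².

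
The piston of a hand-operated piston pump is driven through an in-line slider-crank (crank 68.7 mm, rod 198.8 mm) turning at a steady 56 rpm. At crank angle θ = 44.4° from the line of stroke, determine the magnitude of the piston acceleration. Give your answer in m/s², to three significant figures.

ω = 2π·56/60 = 5.864 rad/s
x(θ) = r cosθ + √(L² − r² sin²θ); with ω constant, a = ω²·d²x/dθ².
d²x/dθ² = −r cosθ − r²(cos2θ)/√u − r⁴ sin²2θ/(4u^{3/2}),  u = L² − r² sin²θ = 0.037211 m².
Substituting r = 0.0687 m, L = 0.1988 m, θ = 44.4°: d²x/dθ² = -0.050372 m.
a = ω²·d²x/dθ² = (5.864)²·(-0.050372) = -1.7323 m/s²;  |a| = 1.7323 m/s².

1.73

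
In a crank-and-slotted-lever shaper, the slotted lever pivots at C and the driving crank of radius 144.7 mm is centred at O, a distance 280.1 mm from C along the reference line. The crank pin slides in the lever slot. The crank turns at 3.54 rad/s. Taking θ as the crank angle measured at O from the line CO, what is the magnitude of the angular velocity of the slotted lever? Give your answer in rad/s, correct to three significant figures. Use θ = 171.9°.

ω = 3.54 rad/s
Crank pin A relative to C: A = (d + r cosθ, r sinθ); lever angle φ = atan2(r sinθ, d + r cosθ).
Differentiating tanφ: φ̇ = rω(d cosθ + r)/(d² + r² + 2dr cosθ).
d² + r² + 2dr cosθ = |CA|² = 0.0191419 m²;  d cosθ + r = -0.13261 m.
|ω_lever| = |0.1447·3.54·-0.13261| / 0.0191419 = 3.5485 rad/s.

3.55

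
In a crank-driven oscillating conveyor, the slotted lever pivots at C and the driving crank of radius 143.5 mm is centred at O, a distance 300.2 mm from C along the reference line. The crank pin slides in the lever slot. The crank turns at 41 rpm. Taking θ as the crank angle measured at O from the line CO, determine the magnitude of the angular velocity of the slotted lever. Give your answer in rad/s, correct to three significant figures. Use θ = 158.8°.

ω = 4.294 rad/s (from 41 rpm).
Crank pin A relative to C: A = (d + r cosθ, r sinθ); lever angle φ = atan2(r sinθ, d + r cosθ).
Differentiating tanφ: φ̇ = rω(d cosθ + r)/(d² + r² + 2dr cosθ).
d² + r² + 2dr cosθ = |CA|² = 0.0303857 m²;  d cosθ + r = -0.13638 m.
|ω_lever| = |0.1435·4.294·-0.13638| / 0.0303857 = 2.7654 rad/s.

2.77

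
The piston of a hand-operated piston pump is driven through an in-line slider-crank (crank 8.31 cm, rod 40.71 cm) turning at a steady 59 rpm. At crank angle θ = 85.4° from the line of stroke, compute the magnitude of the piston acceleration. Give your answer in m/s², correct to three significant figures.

0.398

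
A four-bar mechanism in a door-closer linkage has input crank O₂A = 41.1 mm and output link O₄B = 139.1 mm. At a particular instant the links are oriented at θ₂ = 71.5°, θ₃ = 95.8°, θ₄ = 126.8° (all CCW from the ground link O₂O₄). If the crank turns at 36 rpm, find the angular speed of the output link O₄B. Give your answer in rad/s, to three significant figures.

ω₂ = 3.77 rad/s (from 36 rpm).
Differentiating the loop-closure r₂e^{iθ₂}+r₃e^{iθ₃}=r₁+r₄e^{iθ₄} gives r₂ω₂e^{iθ₂}+r₃ω₃e^{iθ₃}=r₄ω₄e^{iθ₄}.
Eliminating the other unknown: ω₄ = r₂ω₂ sin(θ₂−θ₃) / [r₄ sin(θ₄−θ₃)].
Numerator sine = -0.41151; denominator sine = +0.51504.
Result = 0.0411·3.77·(-0.41151) / (0.1391·(+0.51504)) = -0.89 rad/s; magnitude 0.89 rad/s.

0.890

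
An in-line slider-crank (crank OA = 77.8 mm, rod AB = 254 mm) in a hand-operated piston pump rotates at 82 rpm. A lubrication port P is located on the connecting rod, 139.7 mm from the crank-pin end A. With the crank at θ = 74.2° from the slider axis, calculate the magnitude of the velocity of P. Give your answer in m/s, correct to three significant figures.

ω = 8.587 rad/s.  Crank-pin speed |V_A| = rω = 0.66807 m/s, perpendicular to OA.
Rod angle: sinφ = −(r/L) sinθ ⇒ φ = -17.141°; ω_rod = −rω cosθ/√(L²−r²sin²θ) = -0.74944 rad/s.
V_P = V_A + ω_rod × AP, with AP = 0.1397 m along the rod.
Components: V_Px = −rω sinθ − a·ω_rod·sinφ = -0.67369 m/s;  V_Py = rω cosθ + a·ω_rod·cosφ = +0.081856 m/s.
|V_P| = √(V_Px² + V_Py²) = 0.67864 m/s.

0.679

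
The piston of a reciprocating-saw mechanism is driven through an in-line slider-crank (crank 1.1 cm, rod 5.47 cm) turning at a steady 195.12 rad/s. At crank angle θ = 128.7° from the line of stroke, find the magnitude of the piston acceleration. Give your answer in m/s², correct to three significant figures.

280

ω = 195.1 rad/s
x(θ) = r cosθ + √(L² − r² sin²θ); with ω constant, a = ω²·d²x/dθ².
d²x/dθ² = −r cosθ − r²(cos2θ)/√u − r⁴ sin²2θ/(4u^{3/2}),  u = L² − r² sin²θ = 0.00291839 m².
Substituting r = 0.011 m, L = 0.0547 m, θ = 128.7°: d²x/dθ² = +0.0073442 m.
a = ω²·d²x/dθ² = (195.1)²·(+0.0073442) = +279.61 m/s²;  |a| = 279.61 m/s².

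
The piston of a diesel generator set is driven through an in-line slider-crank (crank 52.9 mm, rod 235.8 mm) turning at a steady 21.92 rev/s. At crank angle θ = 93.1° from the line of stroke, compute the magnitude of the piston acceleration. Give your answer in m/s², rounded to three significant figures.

ω = 2π·21.9 = 137.7 rad/s
x(θ) = r cosθ + √(L² − r² sin²θ); with ω constant, a = ω²·d²x/dθ².
d²x/dθ² = −r cosθ − r²(cos2θ)/√u − r⁴ sin²2θ/(4u^{3/2}),  u = L² − r² sin²θ = 0.0528114 m².
Substituting r = 0.0529 m, L = 0.2358 m, θ = 93.1°: d²x/dθ² = +0.014965 m.
a = ω²·d²x/dθ² = (137.7)²·(+0.014965) = +283.87 m/s²;  |a| = 283.87 m/s².

284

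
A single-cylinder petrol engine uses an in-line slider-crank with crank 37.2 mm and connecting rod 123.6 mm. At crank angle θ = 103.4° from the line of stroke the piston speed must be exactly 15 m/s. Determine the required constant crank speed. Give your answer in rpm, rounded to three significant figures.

4270

For an in-line slider-crank, |v_piston| = rω|sinθ|·[1 + r cosθ/√(L² − r² sin²θ)].
With r = 0.0372 m, L = 0.1236 m, θ = 103.4°: the bracketed kinematic factor |dx/dθ| = 0.033548 m.
ω = v/|dx/dθ| = 15/0.033548 = 447.13 rad/s.
N = 60ω/(2π) = 4269.7 rpm.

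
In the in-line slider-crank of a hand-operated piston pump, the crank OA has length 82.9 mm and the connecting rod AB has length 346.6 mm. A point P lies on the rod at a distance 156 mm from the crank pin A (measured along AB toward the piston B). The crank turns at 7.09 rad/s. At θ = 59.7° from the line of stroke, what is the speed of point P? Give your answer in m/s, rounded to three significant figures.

0.560

ω = 7.09 rad/s.  Crank-pin speed |V_A| = rω = 0.58776 m/s, perpendicular to OA.
Rod angle: sinφ = −(r/L) sinθ ⇒ φ = -11.918°; ω_rod = −rω cosθ/√(L²−r²sin²θ) = -0.87442 rad/s.
V_P = V_A + ω_rod × AP, with AP = 0.156 m along the rod.
Components: V_Px = −rω sinθ − a·ω_rod·sinφ = -0.53564 m/s;  V_Py = rω cosθ + a·ω_rod·cosφ = +0.16307 m/s.
|V_P| = √(V_Px² + V_Py²) = 0.55991 m/s.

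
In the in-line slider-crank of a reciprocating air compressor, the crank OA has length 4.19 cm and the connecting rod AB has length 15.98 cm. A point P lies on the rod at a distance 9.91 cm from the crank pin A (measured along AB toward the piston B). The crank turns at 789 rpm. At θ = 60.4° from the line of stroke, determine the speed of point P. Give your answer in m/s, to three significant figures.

3.32

ω = 82.62 rad/s.  Crank-pin speed |V_A| = rω = 3.4619 m/s, perpendicular to OA.
Rod angle: sinφ = −(r/L) sinθ ⇒ φ = -13.178°; ω_rod = −rω cosθ/√(L²−r²sin²θ) = -10.99 rad/s.
V_P = V_A + ω_rod × AP, with AP = 0.0991 m along the rod.
Components: V_Px = −rω sinθ − a·ω_rod·sinφ = -3.2584 m/s;  V_Py = rω cosθ + a·ω_rod·cosφ = +0.64954 m/s.
|V_P| = √(V_Px² + V_Py²) = 3.3226 m/s.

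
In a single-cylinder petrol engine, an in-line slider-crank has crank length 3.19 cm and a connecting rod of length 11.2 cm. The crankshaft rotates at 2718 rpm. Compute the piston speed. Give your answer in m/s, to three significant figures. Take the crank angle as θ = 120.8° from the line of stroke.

ω = 2π·2718/60 = 284.6 rad/s
For an in-line slider-crank, x = r cosθ + √(L² − r² sin²θ), so v = −rω sinθ·[1 + r cosθ/√(L² − r² sin²θ)].
With r = 0.0319 m, L = 0.112 m, θ = 120.8°: √(L² − r² sin²θ) = 0.1086 m.
v = −0.0319·284.6·0.85896·[1 + 0.0319·-0.51204/0.1086] = -6.626 m/s.
|v| = 6.626 m/s.

6.63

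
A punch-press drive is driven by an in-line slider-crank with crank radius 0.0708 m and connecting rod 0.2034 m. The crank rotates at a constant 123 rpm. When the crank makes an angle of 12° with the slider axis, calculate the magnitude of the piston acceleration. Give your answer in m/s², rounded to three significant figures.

ω = 2π·123/60 = 12.88 rad/s
x(θ) = r cosθ + √(L² − r² sin²θ); with ω constant, a = ω²·d²x/dθ².
d²x/dθ² = −r cosθ − r²(cos2θ)/√u − r⁴ sin²2θ/(4u^{3/2}),  u = L² − r² sin²θ = 0.0411549 m².
Substituting r = 0.0708 m, L = 0.2034 m, θ = 12°: d²x/dθ² = -0.09195 m.
a = ω²·d²x/dθ² = (12.88)²·(-0.09195) = -15.255 m/s²;  |a| = 15.255 m/s².

15.3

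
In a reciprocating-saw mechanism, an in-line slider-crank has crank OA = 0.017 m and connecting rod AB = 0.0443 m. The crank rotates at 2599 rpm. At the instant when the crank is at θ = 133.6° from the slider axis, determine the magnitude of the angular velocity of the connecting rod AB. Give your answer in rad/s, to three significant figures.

75.0

ω = 272.2 rad/s (converted from 2599 rpm).
The rod makes angle φ with the slider axis where L sinφ = r sinθ; differentiating, L cosφ·φ̇ = r ω cosθ.
L cosφ = √(L² − r² sin²θ) = 0.042555 m.
|ω_rod| = r ω |cosθ| / √(L² − r² sin²θ) = 0.017·272.2·0.68962/0.042555 = 74.979 rad/s.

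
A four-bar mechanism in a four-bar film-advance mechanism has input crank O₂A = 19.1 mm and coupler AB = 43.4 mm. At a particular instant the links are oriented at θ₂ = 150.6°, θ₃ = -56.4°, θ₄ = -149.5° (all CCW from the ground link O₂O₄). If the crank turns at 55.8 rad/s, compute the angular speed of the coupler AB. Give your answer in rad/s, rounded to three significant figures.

ω₂ = 55.8 rad/s
Differentiating the loop-closure r₂e^{iθ₂}+r₃e^{iθ₃}=r₁+r₄e^{iθ₄} gives r₂ω₂e^{iθ₂}+r₃ω₃e^{iθ₃}=r₄ω₄e^{iθ₄}.
Eliminating the other unknown: ω₃ = r₂ω₂ sin(θ₄−θ₂) / [r₃ sin(θ₃−θ₄)].
Numerator sine = +0.86515; denominator sine = +0.99854.
Result = 0.0191·55.8·(+0.86515) / (0.0434·(+0.99854)) = +21.277 rad/s; magnitude 21.277 rad/s.

21.3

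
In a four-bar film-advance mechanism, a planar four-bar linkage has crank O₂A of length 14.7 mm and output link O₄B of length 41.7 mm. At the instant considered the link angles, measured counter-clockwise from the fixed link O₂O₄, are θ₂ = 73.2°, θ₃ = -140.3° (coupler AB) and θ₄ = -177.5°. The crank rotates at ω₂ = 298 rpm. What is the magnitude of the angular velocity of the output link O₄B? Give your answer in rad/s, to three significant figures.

10.0

ω₂ = 31.21 rad/s (from 298 rpm).
Differentiating the loop-closure r₂e^{iθ₂}+r₃e^{iθ₃}=r₁+r₄e^{iθ₄} gives r₂ω₂e^{iθ₂}+r₃ω₃e^{iθ₃}=r₄ω₄e^{iθ₄}.
Eliminating the other unknown: ω₄ = r₂ω₂ sin(θ₂−θ₃) / [r₄ sin(θ₄−θ₃)].
Numerator sine = -0.55194; denominator sine = -0.60460.
Result = 0.0147·31.21·(-0.55194) / (0.0417·(-0.60460)) = +10.043 rad/s; magnitude 10.043 rad/s.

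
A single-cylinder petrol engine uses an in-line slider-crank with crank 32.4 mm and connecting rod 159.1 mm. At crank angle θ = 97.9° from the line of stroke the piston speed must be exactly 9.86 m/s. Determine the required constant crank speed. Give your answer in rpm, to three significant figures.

For an in-line slider-crank, |v_piston| = rω|sinθ|·[1 + r cosθ/√(L² − r² sin²θ)].
With r = 0.0324 m, L = 0.1591 m, θ = 97.9°: the bracketed kinematic factor |dx/dθ| = 0.031175 m.
ω = v/|dx/dθ| = 9.86/0.031175 = 316.28 rad/s.
N = 60ω/(2π) = 3020.2 rpm.

3020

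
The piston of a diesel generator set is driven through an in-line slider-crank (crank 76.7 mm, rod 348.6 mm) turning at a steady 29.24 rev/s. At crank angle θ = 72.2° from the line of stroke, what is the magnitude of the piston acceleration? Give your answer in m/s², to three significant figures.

ω = 2π·29.2 = 183.7 rad/s
x(θ) = r cosθ + √(L² − r² sin²θ); with ω constant, a = ω²·d²x/dθ².
d²x/dθ² = −r cosθ − r²(cos2θ)/√u − r⁴ sin²2θ/(4u^{3/2}),  u = L² − r² sin²θ = 0.116189 m².
Substituting r = 0.0767 m, L = 0.3486 m, θ = 72.2°: d²x/dθ² = -0.0094878 m.
a = ω²·d²x/dθ² = (183.7)²·(-0.0094878) = -320.24 m/s²;  |a| = 320.24 m/s².

320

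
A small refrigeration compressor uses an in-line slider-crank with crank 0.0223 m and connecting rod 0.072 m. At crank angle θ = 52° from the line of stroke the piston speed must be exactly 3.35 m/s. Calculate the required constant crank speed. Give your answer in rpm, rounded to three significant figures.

1520

For an in-line slider-crank, |v_piston| = rω|sinθ|·[1 + r cosθ/√(L² − r² sin²θ)].
With r = 0.0223 m, L = 0.072 m, θ = 52°: the bracketed kinematic factor |dx/dθ| = 0.021028 m.
ω = v/|dx/dθ| = 3.35/0.021028 = 159.31 rad/s.
N = 60ω/(2π) = 1521.3 rpm.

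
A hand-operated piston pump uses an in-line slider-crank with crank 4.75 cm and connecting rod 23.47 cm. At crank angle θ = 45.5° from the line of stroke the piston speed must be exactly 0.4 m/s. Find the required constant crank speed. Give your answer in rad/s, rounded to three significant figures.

10.3

For an in-line slider-crank, |v_piston| = rω|sinθ|·[1 + r cosθ/√(L² − r² sin²θ)].
With r = 0.0475 m, L = 0.2347 m, θ = 45.5°: the bracketed kinematic factor |dx/dθ| = 0.038736 m.
ω = v/|dx/dθ| = 0.4/0.038736 = 10.326 rad/s.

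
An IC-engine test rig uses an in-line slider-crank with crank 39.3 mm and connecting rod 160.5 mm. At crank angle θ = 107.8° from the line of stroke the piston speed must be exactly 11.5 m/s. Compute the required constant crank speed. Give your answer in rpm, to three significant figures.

3180

For an in-line slider-crank, |v_piston| = rω|sinθ|·[1 + r cosθ/√(L² − r² sin²θ)].
With r = 0.0393 m, L = 0.1605 m, θ = 107.8°: the bracketed kinematic factor |dx/dθ| = 0.034538 m.
ω = v/|dx/dθ| = 11.5/0.034538 = 332.96 rad/s.
N = 60ω/(2π) = 3179.6 rpm.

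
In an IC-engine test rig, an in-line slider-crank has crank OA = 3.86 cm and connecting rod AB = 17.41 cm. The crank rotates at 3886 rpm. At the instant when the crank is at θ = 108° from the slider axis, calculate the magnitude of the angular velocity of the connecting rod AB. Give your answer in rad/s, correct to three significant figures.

28.5

ω = 406.9 rad/s (converted from 3886 rpm).
The rod makes angle φ with the slider axis where L sinφ = r sinθ; differentiating, L cosφ·φ̇ = r ω cosθ.
L cosφ = √(L² − r² sin²θ) = 0.17019 m.
|ω_rod| = r ω |cosθ| / √(L² − r² sin²θ) = 0.0386·406.9·0.30902/0.17019 = 28.522 rad/s.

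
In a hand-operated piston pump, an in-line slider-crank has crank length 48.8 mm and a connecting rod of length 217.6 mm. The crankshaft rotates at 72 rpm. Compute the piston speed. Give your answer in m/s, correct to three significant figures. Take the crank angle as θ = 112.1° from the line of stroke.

ω = 2π·72/60 = 7.54 rad/s
For an in-line slider-crank, x = r cosθ + √(L² − r² sin²θ), so v = −rω sinθ·[1 + r cosθ/√(L² − r² sin²θ)].
With r = 0.0488 m, L = 0.2176 m, θ = 112.1°: √(L² − r² sin²θ) = 0.21285 m.
v = −0.0488·7.54·0.92653·[1 + 0.0488·-0.37622/0.21285] = -0.3115 m/s.
|v| = 0.3115 m/s.

0.312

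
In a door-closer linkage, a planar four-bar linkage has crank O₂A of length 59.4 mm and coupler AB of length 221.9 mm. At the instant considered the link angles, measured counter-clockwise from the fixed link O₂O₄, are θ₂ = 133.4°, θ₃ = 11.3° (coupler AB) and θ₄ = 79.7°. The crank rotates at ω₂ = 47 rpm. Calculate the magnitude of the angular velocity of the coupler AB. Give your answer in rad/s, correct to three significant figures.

ω₂ = 4.922 rad/s (from 47 rpm).
Differentiating the loop-closure r₂e^{iθ₂}+r₃e^{iθ₃}=r₁+r₄e^{iθ₄} gives r₂ω₂e^{iθ₂}+r₃ω₃e^{iθ₃}=r₄ω₄e^{iθ₄}.
Eliminating the other unknown: ω₃ = r₂ω₂ sin(θ₄−θ₂) / [r₃ sin(θ₃−θ₄)].
Numerator sine = -0.80593; denominator sine = -0.92978.
Result = 0.0594·4.922·(-0.80593) / (0.2219·(-0.92978)) = +1.142 rad/s; magnitude 1.142 rad/s.

1.14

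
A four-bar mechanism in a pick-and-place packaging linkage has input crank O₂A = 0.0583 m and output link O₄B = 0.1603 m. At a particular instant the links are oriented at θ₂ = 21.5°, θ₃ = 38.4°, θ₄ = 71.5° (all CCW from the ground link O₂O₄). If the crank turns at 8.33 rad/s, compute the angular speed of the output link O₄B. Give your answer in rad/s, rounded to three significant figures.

1.61

ω₂ = 8.33 rad/s
Differentiating the loop-closure r₂e^{iθ₂}+r₃e^{iθ₃}=r₁+r₄e^{iθ₄} gives r₂ω₂e^{iθ₂}+r₃ω₃e^{iθ₃}=r₄ω₄e^{iθ₄}.
Eliminating the other unknown: ω₄ = r₂ω₂ sin(θ₂−θ₃) / [r₄ sin(θ₄−θ₃)].
Numerator sine = -0.29070; denominator sine = +0.54610.
Result = 0.0583·8.33·(-0.29070) / (0.1603·(+0.54610)) = -1.6127 rad/s; magnitude 1.6127 rad/s.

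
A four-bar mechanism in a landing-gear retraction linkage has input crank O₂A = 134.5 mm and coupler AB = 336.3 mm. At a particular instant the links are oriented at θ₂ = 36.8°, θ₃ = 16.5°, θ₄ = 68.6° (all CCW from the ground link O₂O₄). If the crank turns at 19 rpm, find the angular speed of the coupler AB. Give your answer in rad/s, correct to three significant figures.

0.531

ω₂ = 1.99 rad/s (from 19 rpm).
Differentiating the loop-closure r₂e^{iθ₂}+r₃e^{iθ₃}=r₁+r₄e^{iθ₄} gives r₂ω₂e^{iθ₂}+r₃ω₃e^{iθ₃}=r₄ω₄e^{iθ₄}.
Eliminating the other unknown: ω₃ = r₂ω₂ sin(θ₄−θ₂) / [r₃ sin(θ₃−θ₄)].
Numerator sine = +0.52696; denominator sine = -0.78908.
Result = 0.1345·1.99·(+0.52696) / (0.3363·(-0.78908)) = -0.53141 rad/s; magnitude 0.53141 rad/s.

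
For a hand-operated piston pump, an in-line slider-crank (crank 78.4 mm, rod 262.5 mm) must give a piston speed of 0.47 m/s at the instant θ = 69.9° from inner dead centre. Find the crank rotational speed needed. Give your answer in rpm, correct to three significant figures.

55.1

For an in-line slider-crank, |v_piston| = rω|sinθ|·[1 + r cosθ/√(L² − r² sin²θ)].
With r = 0.0784 m, L = 0.2625 m, θ = 69.9°: the bracketed kinematic factor |dx/dθ| = 0.081498 m.
ω = v/|dx/dθ| = 0.47/0.081498 = 5.767 rad/s.
N = 60ω/(2π) = 55.071 rpm.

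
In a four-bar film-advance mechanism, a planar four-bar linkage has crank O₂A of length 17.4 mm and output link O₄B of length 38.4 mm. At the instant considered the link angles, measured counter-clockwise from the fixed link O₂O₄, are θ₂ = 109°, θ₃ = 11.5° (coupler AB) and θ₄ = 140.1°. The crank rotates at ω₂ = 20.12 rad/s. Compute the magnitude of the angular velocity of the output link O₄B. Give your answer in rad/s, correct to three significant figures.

ω₂ = 20.12 rad/s
Differentiating the loop-closure r₂e^{iθ₂}+r₃e^{iθ₃}=r₁+r₄e^{iθ₄} gives r₂ω₂e^{iθ₂}+r₃ω₃e^{iθ₃}=r₄ω₄e^{iθ₄}.
Eliminating the other unknown: ω₄ = r₂ω₂ sin(θ₂−θ₃) / [r₄ sin(θ₄−θ₃)].
Numerator sine = +0.99144; denominator sine = +0.78152.
Result = 0.0174·20.12·(+0.99144) / (0.0384·(+0.78152)) = +11.566 rad/s; magnitude 11.566 rad/s.

11.6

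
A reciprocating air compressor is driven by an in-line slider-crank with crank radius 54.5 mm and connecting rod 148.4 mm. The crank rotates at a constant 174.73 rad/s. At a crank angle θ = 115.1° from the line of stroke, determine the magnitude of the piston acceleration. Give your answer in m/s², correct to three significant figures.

1110

ω = 174.7 rad/s
x(θ) = r cosθ + √(L² − r² sin²θ); with ω constant, a = ω²·d²x/dθ².
d²x/dθ² = −r cosθ − r²(cos2θ)/√u − r⁴ sin²2θ/(4u^{3/2}),  u = L² − r² sin²θ = 0.0195868 m².
Substituting r = 0.0545 m, L = 0.1484 m, θ = 115.1°: d²x/dθ² = +0.036229 m.
a = ω²·d²x/dθ² = (174.7)²·(+0.036229) = +1106.1 m/s²;  |a| = 1106.1 m/s².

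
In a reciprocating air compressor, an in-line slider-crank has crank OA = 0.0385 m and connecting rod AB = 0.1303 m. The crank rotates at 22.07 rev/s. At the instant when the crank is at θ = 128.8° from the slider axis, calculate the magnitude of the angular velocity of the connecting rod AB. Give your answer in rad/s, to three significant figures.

26.4

ω = 138.7 rad/s (converted from 22.07 rev/s).
The rod makes angle φ with the slider axis where L sinφ = r sinθ; differentiating, L cosφ·φ̇ = r ω cosθ.
L cosφ = √(L² − r² sin²θ) = 0.1268 m.
|ω_rod| = r ω |cosθ| / √(L² − r² sin²θ) = 0.0385·138.7·0.62660/0.1268 = 26.383 rad/s.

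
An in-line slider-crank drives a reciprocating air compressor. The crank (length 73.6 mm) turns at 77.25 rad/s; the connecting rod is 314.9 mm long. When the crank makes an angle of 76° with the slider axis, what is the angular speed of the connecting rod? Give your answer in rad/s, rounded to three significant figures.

ω = 77.25 rad/s
The rod makes angle φ with the slider axis where L sinφ = r sinθ; differentiating, L cosφ·φ̇ = r ω cosθ.
L cosφ = √(L² − r² sin²θ) = 0.3067 m.
|ω_rod| = r ω |cosθ| / √(L² − r² sin²θ) = 0.0736·77.25·0.24192/0.3067 = 4.4848 rad/s.

4.48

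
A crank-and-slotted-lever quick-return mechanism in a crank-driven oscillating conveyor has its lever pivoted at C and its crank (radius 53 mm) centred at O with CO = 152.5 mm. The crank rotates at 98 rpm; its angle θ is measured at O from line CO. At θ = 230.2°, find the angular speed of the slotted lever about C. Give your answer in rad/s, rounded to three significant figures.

1.54

ω = 10.26 rad/s (from 98 rpm).
Crank pin A relative to C: A = (d + r cosθ, r sinθ); lever angle φ = atan2(r sinθ, d + r cosθ).
Differentiating tanφ: φ̇ = rω(d cosθ + r)/(d² + r² + 2dr cosθ).
d² + r² + 2dr cosθ = |CA|² = 0.0157179 m²;  d cosθ + r = -0.044617 m.
|ω_lever| = |0.053·10.26·-0.044617| / 0.0157179 = 1.544 rad/s.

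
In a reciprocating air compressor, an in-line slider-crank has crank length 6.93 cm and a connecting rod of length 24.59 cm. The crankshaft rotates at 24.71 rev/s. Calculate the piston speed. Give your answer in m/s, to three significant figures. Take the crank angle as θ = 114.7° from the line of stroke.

ω = 2π·24.7 = 155.3 rad/s
For an in-line slider-crank, x = r cosθ + √(L² − r² sin²θ), so v = −rω sinθ·[1 + r cosθ/√(L² − r² sin²θ)].
With r = 0.0693 m, L = 0.2459 m, θ = 114.7°: √(L² − r² sin²θ) = 0.2377 m.
v = −0.0693·155.3·0.90851·[1 + 0.0693·-0.41787/0.2377] = -8.5841 m/s.
|v| = 8.5841 m/s.

8.58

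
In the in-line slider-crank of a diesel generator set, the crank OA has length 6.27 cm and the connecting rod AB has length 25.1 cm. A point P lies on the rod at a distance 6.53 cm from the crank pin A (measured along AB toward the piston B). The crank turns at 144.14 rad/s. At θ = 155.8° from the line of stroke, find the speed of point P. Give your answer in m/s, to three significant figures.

ω = 144.1 rad/s.  Crank-pin speed |V_A| = rω = 9.0376 m/s, perpendicular to OA.
Rod angle: sinφ = −(r/L) sinθ ⇒ φ = -5.877°; ω_rod = −rω cosθ/√(L²−r²sin²θ) = +33.016 rad/s.
V_P = V_A + ω_rod × AP, with AP = 0.0653 m along the rod.
Components: V_Px = −rω sinθ − a·ω_rod·sinφ = -3.4839 m/s;  V_Py = rω cosθ + a·ω_rod·cosφ = -6.0988 m/s.
|V_P| = √(V_Px² + V_Py²) = 7.0237 m/s.

7.02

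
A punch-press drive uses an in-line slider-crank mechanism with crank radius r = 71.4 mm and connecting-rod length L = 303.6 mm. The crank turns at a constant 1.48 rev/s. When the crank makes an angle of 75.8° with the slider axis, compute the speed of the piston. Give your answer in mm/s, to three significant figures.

ω = 2π·1.48 = 9.299 rad/s
For an in-line slider-crank, x = r cosθ + √(L² − r² sin²θ), so v = −rω sinθ·[1 + r cosθ/√(L² − r² sin²θ)].
With r = 0.0714 m, L = 0.3036 m, θ = 75.8°: √(L² − r² sin²θ) = 0.2956 m.
v = −0.0714·9.299·0.96945·[1 + 0.0714·0.24531/0.2956] = -0.68181 m/s.
|v| = 0.68181 m/s = 681.81 mm/s.

682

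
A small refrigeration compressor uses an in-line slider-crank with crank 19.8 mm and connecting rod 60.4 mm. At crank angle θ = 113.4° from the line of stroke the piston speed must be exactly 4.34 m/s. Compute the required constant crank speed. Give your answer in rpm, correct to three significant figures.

2640

For an in-line slider-crank, |v_piston| = rω|sinθ|·[1 + r cosθ/√(L² − r² sin²θ)].
With r = 0.0198 m, L = 0.0604 m, θ = 113.4°: the bracketed kinematic factor |dx/dθ| = 0.015691 m.
ω = v/|dx/dθ| = 4.34/0.015691 = 276.59 rad/s.
N = 60ω/(2π) = 2641.3 rpm.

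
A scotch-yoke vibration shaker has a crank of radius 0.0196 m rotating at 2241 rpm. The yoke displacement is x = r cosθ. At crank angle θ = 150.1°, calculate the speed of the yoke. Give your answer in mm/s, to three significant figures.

ω = 234.7 rad/s (from 2241 rpm).
x = r cosθ ⇒ ẋ = −rω sinθ.
|v| = rω|sinθ| = 0.0196·234.7·|sin 150.1°| = 2.2929 m/s = 2292.9 mm/s.

2290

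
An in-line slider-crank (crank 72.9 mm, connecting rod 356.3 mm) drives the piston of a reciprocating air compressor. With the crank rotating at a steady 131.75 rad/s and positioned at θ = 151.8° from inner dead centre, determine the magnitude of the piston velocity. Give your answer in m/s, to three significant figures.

ω = 131.8 rad/s
For an in-line slider-crank, x = r cosθ + √(L² − r² sin²θ), so v = −rω sinθ·[1 + r cosθ/√(L² − r² sin²θ)].
With r = 0.0729 m, L = 0.3563 m, θ = 151.8°: √(L² − r² sin²θ) = 0.35463 m.
v = −0.0729·131.8·0.47255·[1 + 0.0729·-0.88130/0.35463] = -3.7164 m/s.
|v| = 3.7164 m/s.

3.72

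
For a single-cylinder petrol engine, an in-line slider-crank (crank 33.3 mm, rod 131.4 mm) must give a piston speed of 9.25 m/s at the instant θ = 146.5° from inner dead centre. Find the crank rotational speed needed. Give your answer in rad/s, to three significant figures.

640

For an in-line slider-crank, |v_piston| = rω|sinθ|·[1 + r cosθ/√(L² − r² sin²θ)].
With r = 0.0333 m, L = 0.1314 m, θ = 146.5°: the bracketed kinematic factor |dx/dθ| = 0.014457 m.
ω = v/|dx/dθ| = 9.25/0.014457 = 639.84 rad/s.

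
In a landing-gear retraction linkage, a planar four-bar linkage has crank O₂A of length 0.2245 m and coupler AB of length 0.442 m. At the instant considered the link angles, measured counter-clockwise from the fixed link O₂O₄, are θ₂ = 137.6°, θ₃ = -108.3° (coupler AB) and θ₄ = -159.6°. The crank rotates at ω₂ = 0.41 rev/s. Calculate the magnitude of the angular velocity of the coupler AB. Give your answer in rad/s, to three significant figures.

ω₂ = 2.576 rad/s (from 0.41 rev/s).
Differentiating the loop-closure r₂e^{iθ₂}+r₃e^{iθ₃}=r₁+r₄e^{iθ₄} gives r₂ω₂e^{iθ₂}+r₃ω₃e^{iθ₃}=r₄ω₄e^{iθ₄}.
Eliminating the other unknown: ω₃ = r₂ω₂ sin(θ₄−θ₂) / [r₃ sin(θ₃−θ₄)].
Numerator sine = +0.88942; denominator sine = +0.78043.
Result = 0.2245·2.576·(+0.88942) / (0.442·(+0.78043)) = +1.4912 rad/s; magnitude 1.4912 rad/s.

1.49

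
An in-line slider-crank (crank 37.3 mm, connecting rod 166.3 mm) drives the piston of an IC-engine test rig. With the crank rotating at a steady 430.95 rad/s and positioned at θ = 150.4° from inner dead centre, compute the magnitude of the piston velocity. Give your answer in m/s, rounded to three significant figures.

6.38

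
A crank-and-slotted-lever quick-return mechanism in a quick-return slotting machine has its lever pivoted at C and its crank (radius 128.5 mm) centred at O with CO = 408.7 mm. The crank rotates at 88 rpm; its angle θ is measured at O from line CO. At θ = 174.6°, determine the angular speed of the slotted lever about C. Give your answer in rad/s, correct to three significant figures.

4.17

ω = 9.215 rad/s (from 88 rpm).
Crank pin A relative to C: A = (d + r cosθ, r sinθ); lever angle φ = atan2(r sinθ, d + r cosθ).
Differentiating tanφ: φ̇ = rω(d cosθ + r)/(d² + r² + 2dr cosθ).
d² + r² + 2dr cosθ = |CA|² = 0.0789782 m²;  d cosθ + r = -0.27839 m.
|ω_lever| = |0.1285·9.215·-0.27839| / 0.0789782 = 4.174 rad/s.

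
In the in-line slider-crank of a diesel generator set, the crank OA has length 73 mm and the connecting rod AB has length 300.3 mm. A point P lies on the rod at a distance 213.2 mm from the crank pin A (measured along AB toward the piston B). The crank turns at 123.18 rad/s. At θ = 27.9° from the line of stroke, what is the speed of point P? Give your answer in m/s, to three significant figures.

5.37

ω = 123.2 rad/s.  Crank-pin speed |V_A| = rω = 8.9921 m/s, perpendicular to OA.
Rod angle: sinφ = −(r/L) sinθ ⇒ φ = -6.531°; ω_rod = −rω cosθ/√(L²−r²sin²θ) = -26.636 rad/s.
V_P = V_A + ω_rod × AP, with AP = 0.2132 m along the rod.
Components: V_Px = −rω sinθ − a·ω_rod·sinφ = -4.8537 m/s;  V_Py = rω cosθ + a·ω_rod·cosφ = +2.305 m/s.
|V_P| = √(V_Px² + V_Py²) = 5.3732 m/s.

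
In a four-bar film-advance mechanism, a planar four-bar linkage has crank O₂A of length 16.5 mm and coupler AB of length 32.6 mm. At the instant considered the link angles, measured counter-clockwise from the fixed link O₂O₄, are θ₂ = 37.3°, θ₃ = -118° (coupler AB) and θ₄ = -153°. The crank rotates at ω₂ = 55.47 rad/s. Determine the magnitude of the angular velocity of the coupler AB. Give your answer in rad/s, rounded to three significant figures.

8.75

ω₂ = 55.47 rad/s
Differentiating the loop-closure r₂e^{iθ₂}+r₃e^{iθ₃}=r₁+r₄e^{iθ₄} gives r₂ω₂e^{iθ₂}+r₃ω₃e^{iθ₃}=r₄ω₄e^{iθ₄}.
Eliminating the other unknown: ω₃ = r₂ω₂ sin(θ₄−θ₂) / [r₃ sin(θ₃−θ₄)].
Numerator sine = +0.17880; denominator sine = +0.57358.
Result = 0.0165·55.47·(+0.17880) / (0.0326·(+0.57358)) = +8.752 rad/s; magnitude 8.752 rad/s.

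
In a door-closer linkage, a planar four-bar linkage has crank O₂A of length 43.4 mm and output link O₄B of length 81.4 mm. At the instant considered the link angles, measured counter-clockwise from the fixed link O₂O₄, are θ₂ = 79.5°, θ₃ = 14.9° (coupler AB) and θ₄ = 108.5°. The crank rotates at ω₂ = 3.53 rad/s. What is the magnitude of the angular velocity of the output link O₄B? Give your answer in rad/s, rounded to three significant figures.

ω₂ = 3.53 rad/s
Differentiating the loop-closure r₂e^{iθ₂}+r₃e^{iθ₃}=r₁+r₄e^{iθ₄} gives r₂ω₂e^{iθ₂}+r₃ω₃e^{iθ₃}=r₄ω₄e^{iθ₄}.
Eliminating the other unknown: ω₄ = r₂ω₂ sin(θ₂−θ₃) / [r₄ sin(θ₄−θ₃)].
Numerator sine = +0.90334; denominator sine = +0.99803.
Result = 0.0434·3.53·(+0.90334) / (0.0814·(+0.99803)) = +1.7035 rad/s; magnitude 1.7035 rad/s.

1.70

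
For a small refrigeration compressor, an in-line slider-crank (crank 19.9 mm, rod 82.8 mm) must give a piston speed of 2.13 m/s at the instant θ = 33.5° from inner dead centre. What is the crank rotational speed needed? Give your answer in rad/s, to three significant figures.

161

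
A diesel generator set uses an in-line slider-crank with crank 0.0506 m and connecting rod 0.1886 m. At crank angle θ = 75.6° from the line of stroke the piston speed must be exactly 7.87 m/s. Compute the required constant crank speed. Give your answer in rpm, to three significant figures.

1430

For an in-line slider-crank, |v_piston| = rω|sinθ|·[1 + r cosθ/√(L² − r² sin²θ)].
With r = 0.0506 m, L = 0.1886 m, θ = 75.6°: the bracketed kinematic factor |dx/dθ| = 0.052397 m.
ω = v/|dx/dθ| = 7.87/0.052397 = 150.2 rad/s.
N = 60ω/(2π) = 1434.3 rpm.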